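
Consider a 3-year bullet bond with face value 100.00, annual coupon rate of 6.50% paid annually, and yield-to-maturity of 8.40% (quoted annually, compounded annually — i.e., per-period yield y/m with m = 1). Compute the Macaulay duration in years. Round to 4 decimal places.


Coupon per period c = face * coupon_rate / m = 6.500000
Periods per year m = 1; per-period yield y/m = 0.084000
Number of cashflows N = 3
Cashflows (t years, CF_t, discount factor 1/(1+y/m)^(m*t), PV):
  t = 1.0000: CF_t = 6.500000, DF = 0.922509, PV = 5.996310
  t = 2.0000: CF_t = 6.500000, DF = 0.851023, PV = 5.531651
  t = 3.0000: CF_t = 106.500000, DF = 0.785077, PV = 83.610681
Price P = sum_t PV_t = 95.138642
Macaulay numerator sum_t t * PV_t:
  t * PV_t at t = 1.0000: 5.996310
  t * PV_t at t = 2.0000: 11.063303
  t * PV_t at t = 3.0000: 250.832043
Macaulay duration D = (sum_t t * PV_t) / P = 267.891656 / 95.138642 = 2.815803

Answer: Macaulay duration = 2.8158 years


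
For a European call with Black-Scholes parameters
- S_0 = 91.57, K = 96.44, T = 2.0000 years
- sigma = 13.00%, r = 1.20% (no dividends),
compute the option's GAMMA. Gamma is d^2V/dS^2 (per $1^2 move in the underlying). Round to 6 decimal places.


Answer: Gamma = 0.023656

Derivation:
d1 = -0.0593825348; d2 = -0.2432302979
phi(d1) = 0.3982395079; exp(-qT) = 1.0000000000; exp(-rT) = 0.9762857098
Gamma = exp(-qT) * phi(d1) / (S * sigma * sqrt(T)) = 1.0000000000 * 0.3982395079 / (91.5700 * 0.1300 * 1.4142135624) = 0.023656


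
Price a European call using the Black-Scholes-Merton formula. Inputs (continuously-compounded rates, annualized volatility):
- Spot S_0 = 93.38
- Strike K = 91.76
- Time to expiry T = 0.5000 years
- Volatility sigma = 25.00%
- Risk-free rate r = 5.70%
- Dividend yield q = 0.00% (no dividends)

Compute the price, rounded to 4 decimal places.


d1 = (ln(S/K) + (r - q + 0.5*sigma^2) * T) / (sigma * sqrt(T)) = 0.34860770
d2 = d1 - sigma * sqrt(T) = 0.17183100
exp(-rT) = 0.97190229; exp(-qT) = 1.00000000
C = S_0 * exp(-qT) * N(d1) - K * exp(-rT) * N(d2)
N(d1) = 0.63630808; N(d2) = 0.56821480
C = 93.3800 * 1.00000000 * 0.63630808 - 91.7600 * 0.97190229 * 0.56821480 = 8.7441

Answer: Price = 8.7441


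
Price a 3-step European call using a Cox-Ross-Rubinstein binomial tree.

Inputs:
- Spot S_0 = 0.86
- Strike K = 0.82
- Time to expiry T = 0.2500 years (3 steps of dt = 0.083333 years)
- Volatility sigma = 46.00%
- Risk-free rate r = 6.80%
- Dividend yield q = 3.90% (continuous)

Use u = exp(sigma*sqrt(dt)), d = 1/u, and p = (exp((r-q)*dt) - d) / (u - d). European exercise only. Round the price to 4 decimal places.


Answer: Price = V(0,0) = 0.1056

Derivation:
dt = T/N = 0.083333
u = exp(sigma*sqrt(dt)) = 1.142011; d = 1/u = 0.875648
p = (exp((r-q)*dt) - d) / (u - d) = 0.475935
Discount per step: exp(-r*dt) = 0.994349
Stock lattice S(k, i) with i counting down-moves:
  k=0: S(0,0) = 0.8600
  k=1: S(1,0) = 0.9821; S(1,1) = 0.7531
  k=2: S(2,0) = 1.1216; S(2,1) = 0.8600; S(2,2) = 0.6594
  k=3: S(3,0) = 1.2809; S(3,1) = 0.9821; S(3,2) = 0.7531; S(3,3) = 0.5774
Terminal payoffs V(N, i) = max(S_T - K, 0):
  V(3,0) = 0.460882; V(3,1) = 0.162129; V(3,2) = 0.000000; V(3,3) = 0.000000
Backward induction: V(k, i) = exp(-r*dt) * [p * V(k+1, i) + (1-p) * V(k+1, i+1)].
  V(2,0) = exp(-r*dt) * [p*0.460882 + (1-p)*0.162129] = 0.302596
  V(2,1) = exp(-r*dt) * [p*0.162129 + (1-p)*0.000000] = 0.076727
  V(2,2) = exp(-r*dt) * [p*0.000000 + (1-p)*0.000000] = 0.000000
  V(1,0) = exp(-r*dt) * [p*0.302596 + (1-p)*0.076727] = 0.183185
  V(1,1) = exp(-r*dt) * [p*0.076727 + (1-p)*0.000000] = 0.036311
  V(0,0) = exp(-r*dt) * [p*0.183185 + (1-p)*0.036311] = 0.105613


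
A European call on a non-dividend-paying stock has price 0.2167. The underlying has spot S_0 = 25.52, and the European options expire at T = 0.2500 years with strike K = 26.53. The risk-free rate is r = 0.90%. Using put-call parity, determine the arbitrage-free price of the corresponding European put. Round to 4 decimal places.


Answer: Put price = 1.1671

Derivation:
Put-call parity: C - P = S_0 * exp(-qT) - K * exp(-rT).
S_0 * exp(-qT) = 25.5200 * 1.00000000 = 25.52000000
K * exp(-rT) = 26.5300 * 0.99775253 = 26.47037460
P = C - S*exp(-qT) + K*exp(-rT)
P = 0.2167 - 25.52000000 + 26.47037460 = 1.1671


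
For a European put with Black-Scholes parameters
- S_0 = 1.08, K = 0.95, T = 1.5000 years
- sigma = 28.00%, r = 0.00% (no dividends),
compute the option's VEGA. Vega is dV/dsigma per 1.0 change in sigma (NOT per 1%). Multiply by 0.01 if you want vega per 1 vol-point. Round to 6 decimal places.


d1 = 0.5454615193; d2 = 0.2025329553
phi(d1) = 0.3437974278; exp(-qT) = 1.0000000000; exp(-rT) = 1.0000000000
Vega = S * exp(-qT) * phi(d1) * sqrt(T) = 1.0800 * 1.0000000000 * 0.3437974278 * 1.2247448714 = 0.454749

Answer: Vega = 0.454749


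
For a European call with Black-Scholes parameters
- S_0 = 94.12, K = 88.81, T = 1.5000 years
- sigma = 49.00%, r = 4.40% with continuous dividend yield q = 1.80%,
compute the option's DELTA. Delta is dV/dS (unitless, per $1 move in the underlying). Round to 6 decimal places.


Answer: Delta = 0.659835

Derivation:
d1 = 0.4618143114; d2 = -0.1383106756
phi(d1) = 0.3585903020; exp(-qT) = 0.9733612415; exp(-rT) = 0.9361308643
N(d1) = 0.6778927565
Delta = exp(-qT) * N(d1) = 0.9733612415 * 0.6778927565 = 0.659835


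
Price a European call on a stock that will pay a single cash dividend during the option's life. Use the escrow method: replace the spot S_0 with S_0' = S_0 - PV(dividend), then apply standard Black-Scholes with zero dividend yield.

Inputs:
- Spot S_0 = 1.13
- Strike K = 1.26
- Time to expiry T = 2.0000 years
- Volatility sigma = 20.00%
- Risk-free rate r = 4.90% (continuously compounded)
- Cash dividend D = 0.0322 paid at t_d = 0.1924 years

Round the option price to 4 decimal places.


PV(D) = D * exp(-r * t_d) = 0.0322 * 0.99061670 = 0.03189786
S_0' = S_0 - PV(D) = 1.1300 - 0.03189786 = 1.09810214
d1 = (ln(S_0'/K) + (r + sigma^2/2)*T) / (sigma*sqrt(T)) = 0.00166751
d2 = d1 - sigma*sqrt(T) = -0.28117520
exp(-rT) = 0.90664890
N(d1) = 0.50066524; N(d2) = 0.38928801
C = S_0' * N(d1) - K * exp(-rT) * N(d2) = 1.09810214 * 0.50066524 - 1.2600 * 0.90664890 * 0.38928801 = 0.1051

Answer: Price = 0.1051


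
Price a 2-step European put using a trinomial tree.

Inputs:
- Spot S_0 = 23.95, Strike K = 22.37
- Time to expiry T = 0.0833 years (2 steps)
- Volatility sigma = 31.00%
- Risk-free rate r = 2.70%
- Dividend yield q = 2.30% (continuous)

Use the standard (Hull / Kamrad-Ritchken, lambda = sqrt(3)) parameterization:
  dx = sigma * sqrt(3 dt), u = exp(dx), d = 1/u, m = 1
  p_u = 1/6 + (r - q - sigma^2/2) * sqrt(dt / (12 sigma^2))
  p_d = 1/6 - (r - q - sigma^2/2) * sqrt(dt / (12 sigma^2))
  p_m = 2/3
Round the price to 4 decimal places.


Answer: Price = V(0,0) = 0.3067

Derivation:
dt = T/N = 0.041650; dx = sigma*sqrt(3*dt) = 0.109580
u = exp(dx) = 1.115809; d = 1/u = 0.896211
p_u = 0.158295, p_m = 0.666667, p_d = 0.175038
Discount per step: exp(-r*dt) = 0.998876
Stock lattice S(k, j) with j the centered position index:
  k=0: S(0,+0) = 23.9500
  k=1: S(1,-1) = 21.4642; S(1,+0) = 23.9500; S(1,+1) = 26.7236
  k=2: S(2,-2) = 19.2365; S(2,-1) = 21.4642; S(2,+0) = 23.9500; S(2,+1) = 26.7236; S(2,+2) = 29.8185
Terminal payoffs V(N, j) = max(K - S_T, 0):
  V(2,-2) = 3.133509; V(2,-1) = 0.905751; V(2,+0) = 0.000000; V(2,+1) = 0.000000; V(2,+2) = 0.000000
Backward induction: V(k, j) = exp(-r*dt) * [p_u * V(k+1, j+1) + p_m * V(k+1, j) + p_d * V(k+1, j-1)]
  V(1,-1) = exp(-r*dt) * [p_u*0.000000 + p_m*0.905751 + p_d*3.133509] = 1.151023
  V(1,+0) = exp(-r*dt) * [p_u*0.000000 + p_m*0.000000 + p_d*0.905751] = 0.158363
  V(1,+1) = exp(-r*dt) * [p_u*0.000000 + p_m*0.000000 + p_d*0.000000] = 0.000000
  V(0,+0) = exp(-r*dt) * [p_u*0.000000 + p_m*0.158363 + p_d*1.151023] = 0.306703


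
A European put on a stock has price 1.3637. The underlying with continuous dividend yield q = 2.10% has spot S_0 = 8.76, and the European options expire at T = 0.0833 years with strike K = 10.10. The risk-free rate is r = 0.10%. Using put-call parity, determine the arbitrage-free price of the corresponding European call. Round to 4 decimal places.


Answer: Call price = 0.0092

Derivation:
Put-call parity: C - P = S_0 * exp(-qT) - K * exp(-rT).
S_0 * exp(-qT) = 8.7600 * 0.99825223 = 8.74468953
K * exp(-rT) = 10.1000 * 0.99991670 = 10.09915871
C = P + S*exp(-qT) - K*exp(-rT)
C = 1.3637 + 8.74468953 - 10.09915871 = 0.0092


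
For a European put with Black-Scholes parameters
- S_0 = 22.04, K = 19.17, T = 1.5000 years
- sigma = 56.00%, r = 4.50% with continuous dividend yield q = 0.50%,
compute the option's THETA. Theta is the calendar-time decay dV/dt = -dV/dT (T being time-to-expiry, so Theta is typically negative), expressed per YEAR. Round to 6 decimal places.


Answer: Theta = -1.240956

Derivation:
d1 = 0.6338235902; d2 = -0.0520335378
phi(d1) = 0.3263435217; exp(-qT) = 0.9925280548; exp(-rT) = 0.9347277206
Theta = -S*exp(-qT)*phi(d1)*sigma/(2*sqrt(T)) + r*K*exp(-rT)*N(-d2) - q*S*exp(-qT)*N(-d1)
N(-d1) = 0.2630979780; N(-d2) = 0.5207490148; sqrt(T) = 1.2247448714
Term 1 = -22.0400 * 0.9925280548 * 0.3263435217 * 0.5600 / (2 * 1.2247448714) = -1.6320812642
Term 2 = 0.0450 * 19.1700 * 0.9347277206 * 0.5207490148 = 0.4199022542
Term 3 = -0.0050 * 22.0400 * 0.9925280548 * 0.2630979780 = -0.0287767601
Theta = -1.6320812642 + (0.4199022542) + (-0.0287767601) = -1.240956


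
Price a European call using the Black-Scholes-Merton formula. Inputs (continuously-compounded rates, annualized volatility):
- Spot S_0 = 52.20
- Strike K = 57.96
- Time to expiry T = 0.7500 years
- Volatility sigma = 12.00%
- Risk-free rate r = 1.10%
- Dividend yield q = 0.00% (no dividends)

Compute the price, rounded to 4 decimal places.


Answer: Price = 0.5427

Derivation:
d1 = (ln(S/K) + (r - q + 0.5*sigma^2) * T) / (sigma * sqrt(T)) = -0.87584635
d2 = d1 - sigma * sqrt(T) = -0.97976940
exp(-rT) = 0.99178394; exp(-qT) = 1.00000000
C = S_0 * exp(-qT) * N(d1) - K * exp(-rT) * N(d2)
N(d1) = 0.19055678; N(d2) = 0.16359998
C = 52.2000 * 1.00000000 * 0.19055678 - 57.9600 * 0.99178394 * 0.16359998 = 0.5427


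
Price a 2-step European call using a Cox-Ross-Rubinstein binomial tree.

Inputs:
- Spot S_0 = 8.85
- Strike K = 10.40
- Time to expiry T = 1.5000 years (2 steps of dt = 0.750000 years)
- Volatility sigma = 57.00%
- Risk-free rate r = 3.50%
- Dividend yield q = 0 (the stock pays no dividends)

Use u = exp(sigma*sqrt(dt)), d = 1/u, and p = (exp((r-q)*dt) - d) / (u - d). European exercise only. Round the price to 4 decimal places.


dt = T/N = 0.750000
u = exp(sigma*sqrt(dt)) = 1.638260; d = 1/u = 0.610404
p = (exp((r-q)*dt) - d) / (u - d) = 0.404915
Discount per step: exp(-r*dt) = 0.974092
Stock lattice S(k, i) with i counting down-moves:
  k=0: S(0,0) = 8.8500
  k=1: S(1,0) = 14.4986; S(1,1) = 5.4021
  k=2: S(2,0) = 23.7525; S(2,1) = 8.8500; S(2,2) = 3.2974
Terminal payoffs V(N, i) = max(S_T - K, 0):
  V(2,0) = 13.352467; V(2,1) = 0.000000; V(2,2) = 0.000000
Backward induction: V(k, i) = exp(-r*dt) * [p * V(k+1, i) + (1-p) * V(k+1, i+1)].
  V(1,0) = exp(-r*dt) * [p*13.352467 + (1-p)*0.000000] = 5.266531
  V(1,1) = exp(-r*dt) * [p*0.000000 + (1-p)*0.000000] = 0.000000
  V(0,0) = exp(-r*dt) * [p*5.266531 + (1-p)*0.000000] = 2.077245

Answer: Price = V(0,0) = 2.0772


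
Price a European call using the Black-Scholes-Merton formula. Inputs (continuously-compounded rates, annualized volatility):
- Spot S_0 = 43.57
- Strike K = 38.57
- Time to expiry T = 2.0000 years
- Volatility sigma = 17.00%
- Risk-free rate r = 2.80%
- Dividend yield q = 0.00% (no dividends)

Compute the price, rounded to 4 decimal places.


Answer: Price = 8.3743

Derivation:
d1 = (ln(S/K) + (r - q + 0.5*sigma^2) * T) / (sigma * sqrt(T)) = 0.86014993
d2 = d1 - sigma * sqrt(T) = 0.61973362
exp(-rT) = 0.94553914; exp(-qT) = 1.00000000
C = S_0 * exp(-qT) * N(d1) - K * exp(-rT) * N(d2)
N(d1) = 0.80514680; N(d2) = 0.73228341
C = 43.5700 * 1.00000000 * 0.80514680 - 38.5700 * 0.94553914 * 0.73228341 = 8.3743


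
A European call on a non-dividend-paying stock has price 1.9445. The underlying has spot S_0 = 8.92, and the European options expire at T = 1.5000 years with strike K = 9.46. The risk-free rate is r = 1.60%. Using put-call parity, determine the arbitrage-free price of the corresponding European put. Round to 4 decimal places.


Answer: Put price = 2.2602

Derivation:
Put-call parity: C - P = S_0 * exp(-qT) - K * exp(-rT).
S_0 * exp(-qT) = 8.9200 * 1.00000000 = 8.92000000
K * exp(-rT) = 9.4600 * 0.97628571 = 9.23566281
P = C - S*exp(-qT) + K*exp(-rT)
P = 1.9445 - 8.92000000 + 9.23566281 = 2.2602


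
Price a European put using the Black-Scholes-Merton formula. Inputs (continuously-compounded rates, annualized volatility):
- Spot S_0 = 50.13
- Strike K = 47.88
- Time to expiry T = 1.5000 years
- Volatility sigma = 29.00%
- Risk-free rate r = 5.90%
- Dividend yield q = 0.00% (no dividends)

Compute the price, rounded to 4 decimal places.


Answer: Price = 3.9318

Derivation:
d1 = (ln(S/K) + (r - q + 0.5*sigma^2) * T) / (sigma * sqrt(T)) = 0.55605318
d2 = d1 - sigma * sqrt(T) = 0.20087717
exp(-rT) = 0.91530311; exp(-qT) = 1.00000000
P = K * exp(-rT) * N(-d2) - S_0 * exp(-qT) * N(-d1)
N(-d1) = 0.28908725; N(-d2) = 0.42039731
P = 47.8800 * 0.91530311 * 0.42039731 - 50.1300 * 1.00000000 * 0.28908725 = 3.9318


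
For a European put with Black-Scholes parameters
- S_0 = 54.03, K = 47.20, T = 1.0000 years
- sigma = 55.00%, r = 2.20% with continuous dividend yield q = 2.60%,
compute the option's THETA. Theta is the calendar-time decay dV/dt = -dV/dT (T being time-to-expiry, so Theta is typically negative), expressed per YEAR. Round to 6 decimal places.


Answer: Theta = -4.955343

Derivation:
d1 = 0.5134464641; d2 = -0.0365535359
phi(d1) = 0.3496746358; exp(-qT) = 0.9743350896; exp(-rT) = 0.9782402351
Theta = -S*exp(-qT)*phi(d1)*sigma/(2*sqrt(T)) + r*K*exp(-rT)*N(-d2) - q*S*exp(-qT)*N(-d1)
N(-d1) = 0.3038195253; N(-d2) = 0.5145795041; sqrt(T) = 1.0000000000
Term 1 = -54.0300 * 0.9743350896 * 0.3496746358 * 0.5500 / (2 * 1.0000000000) = -5.0622097511
Term 2 = 0.0220 * 47.2000 * 0.9782402351 * 0.5145795041 = 0.5227122583
Term 3 = -0.0260 * 54.0300 * 0.9743350896 * 0.3038195253 = -0.4158458194
Theta = -5.0622097511 + (0.5227122583) + (-0.4158458194) = -4.955343


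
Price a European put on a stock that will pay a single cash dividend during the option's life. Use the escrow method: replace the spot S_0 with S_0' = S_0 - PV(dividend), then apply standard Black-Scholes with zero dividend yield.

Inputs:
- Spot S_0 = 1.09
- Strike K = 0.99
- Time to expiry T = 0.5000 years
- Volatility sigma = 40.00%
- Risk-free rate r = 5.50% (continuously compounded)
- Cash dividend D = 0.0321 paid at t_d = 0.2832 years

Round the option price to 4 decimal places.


PV(D) = D * exp(-r * t_d) = 0.0321 * 0.98454468 = 0.03160388
S_0' = S_0 - PV(D) = 1.0900 - 0.03160388 = 1.05839612
d1 = (ln(S_0'/K) + (r + sigma^2/2)*T) / (sigma*sqrt(T)) = 0.47483988
d2 = d1 - sigma*sqrt(T) = 0.19199717
exp(-rT) = 0.97287468
N(-d1) = 0.31745055; N(-d2) = 0.42387221
P = K * exp(-rT) * N(-d2) - S_0' * N(-d1) = 0.9900 * 0.97287468 * 0.42387221 - 1.05839612 * 0.31745055 = 0.0723

Answer: Price = 0.0723


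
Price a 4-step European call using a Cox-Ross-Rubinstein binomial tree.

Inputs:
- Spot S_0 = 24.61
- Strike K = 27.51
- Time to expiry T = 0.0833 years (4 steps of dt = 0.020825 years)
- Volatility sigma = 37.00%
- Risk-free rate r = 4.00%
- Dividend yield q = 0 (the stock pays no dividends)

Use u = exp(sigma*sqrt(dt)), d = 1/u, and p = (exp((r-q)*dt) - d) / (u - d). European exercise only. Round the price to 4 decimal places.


dt = T/N = 0.020825
u = exp(sigma*sqrt(dt)) = 1.054845; d = 1/u = 0.948006
p = (exp((r-q)*dt) - d) / (u - d) = 0.494455
Discount per step: exp(-r*dt) = 0.999167
Stock lattice S(k, i) with i counting down-moves:
  k=0: S(0,0) = 24.6100
  k=1: S(1,0) = 25.9597; S(1,1) = 23.3304
  k=2: S(2,0) = 27.3835; S(2,1) = 24.6100; S(2,2) = 22.1174
  k=3: S(3,0) = 28.8854; S(3,1) = 25.9597; S(3,2) = 23.3304; S(3,3) = 20.9674
  k=4: S(4,0) = 30.4696; S(4,1) = 27.3835; S(4,2) = 24.6100; S(4,3) = 22.1174; S(4,4) = 19.8773
Terminal payoffs V(N, i) = max(S_T - K, 0):
  V(4,0) = 2.959608; V(4,1) = 0.000000; V(4,2) = 0.000000; V(4,3) = 0.000000; V(4,4) = 0.000000
Backward induction: V(k, i) = exp(-r*dt) * [p * V(k+1, i) + (1-p) * V(k+1, i+1)].
  V(3,0) = exp(-r*dt) * [p*2.959608 + (1-p)*0.000000] = 1.462173
  V(3,1) = exp(-r*dt) * [p*0.000000 + (1-p)*0.000000] = 0.000000
  V(3,2) = exp(-r*dt) * [p*0.000000 + (1-p)*0.000000] = 0.000000
  V(3,3) = exp(-r*dt) * [p*0.000000 + (1-p)*0.000000] = 0.000000
  V(2,0) = exp(-r*dt) * [p*1.462173 + (1-p)*0.000000] = 0.722376
  V(2,1) = exp(-r*dt) * [p*0.000000 + (1-p)*0.000000] = 0.000000
  V(2,2) = exp(-r*dt) * [p*0.000000 + (1-p)*0.000000] = 0.000000
  V(1,0) = exp(-r*dt) * [p*0.722376 + (1-p)*0.000000] = 0.356885
  V(1,1) = exp(-r*dt) * [p*0.000000 + (1-p)*0.000000] = 0.000000
  V(0,0) = exp(-r*dt) * [p*0.356885 + (1-p)*0.000000] = 0.176316

Answer: Price = V(0,0) = 0.1763


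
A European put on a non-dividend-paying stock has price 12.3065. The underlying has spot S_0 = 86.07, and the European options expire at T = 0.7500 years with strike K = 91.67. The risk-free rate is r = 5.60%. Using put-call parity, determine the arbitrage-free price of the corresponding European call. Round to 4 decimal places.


Put-call parity: C - P = S_0 * exp(-qT) - K * exp(-rT).
S_0 * exp(-qT) = 86.0700 * 1.00000000 = 86.07000000
K * exp(-rT) = 91.6700 * 0.95886978 = 87.89959279
C = P + S*exp(-qT) - K*exp(-rT)
C = 12.3065 + 86.07000000 - 87.89959279 = 10.4769

Answer: Call price = 10.4769


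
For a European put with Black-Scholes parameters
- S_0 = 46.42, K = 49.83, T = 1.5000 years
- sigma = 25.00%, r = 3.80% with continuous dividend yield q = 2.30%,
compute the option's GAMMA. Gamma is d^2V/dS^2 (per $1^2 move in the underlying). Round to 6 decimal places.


Answer: Gamma = 0.027116

Derivation:
d1 = -0.0049375555; d2 = -0.3111237734
phi(d1) = 0.3989374174; exp(-qT) = 0.9660883397; exp(-rT) = 0.9445940694
Gamma = exp(-qT) * phi(d1) / (S * sigma * sqrt(T)) = 0.9660883397 * 0.3989374174 / (46.4200 * 0.2500 * 1.2247448714) = 0.027116


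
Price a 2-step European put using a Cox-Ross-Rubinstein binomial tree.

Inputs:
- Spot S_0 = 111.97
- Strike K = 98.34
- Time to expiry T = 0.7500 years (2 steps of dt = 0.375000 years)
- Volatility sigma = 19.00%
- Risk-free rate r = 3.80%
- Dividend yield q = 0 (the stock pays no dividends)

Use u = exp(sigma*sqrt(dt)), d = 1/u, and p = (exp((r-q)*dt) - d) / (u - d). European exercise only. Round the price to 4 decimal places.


dt = T/N = 0.375000
u = exp(sigma*sqrt(dt)) = 1.123390; d = 1/u = 0.890163
p = (exp((r-q)*dt) - d) / (u - d) = 0.532482
Discount per step: exp(-r*dt) = 0.985851
Stock lattice S(k, i) with i counting down-moves:
  k=0: S(0,0) = 111.9700
  k=1: S(1,0) = 125.7860; S(1,1) = 99.6715
  k=2: S(2,0) = 141.3067; S(2,1) = 111.9700; S(2,2) = 88.7239
Terminal payoffs V(N, i) = max(K - S_T, 0):
  V(2,0) = 0.000000; V(2,1) = 0.000000; V(2,2) = 9.616087
Backward induction: V(k, i) = exp(-r*dt) * [p * V(k+1, i) + (1-p) * V(k+1, i+1)].
  V(1,0) = exp(-r*dt) * [p*0.000000 + (1-p)*0.000000] = 0.000000
  V(1,1) = exp(-r*dt) * [p*0.000000 + (1-p)*9.616087] = 4.432086
  V(0,0) = exp(-r*dt) * [p*0.000000 + (1-p)*4.432086] = 2.042763

Answer: Price = V(0,0) = 2.0428


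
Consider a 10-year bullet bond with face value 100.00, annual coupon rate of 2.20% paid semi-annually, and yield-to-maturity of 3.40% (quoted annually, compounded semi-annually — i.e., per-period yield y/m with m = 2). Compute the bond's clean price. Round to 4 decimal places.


Answer: Price = 89.8991

Derivation:
Coupon per period c = face * coupon_rate / m = 1.100000
Periods per year m = 2; per-period yield y/m = 0.017000
Number of cashflows N = 20
Cashflows (t years, CF_t, discount factor 1/(1+y/m)^(m*t), PV):
  t = 0.5000: CF_t = 1.100000, DF = 0.983284, PV = 1.081613
  t = 1.0000: CF_t = 1.100000, DF = 0.966848, PV = 1.063533
  t = 1.5000: CF_t = 1.100000, DF = 0.950686, PV = 1.045755
  t = 2.0000: CF_t = 1.100000, DF = 0.934795, PV = 1.028274
  t = 2.5000: CF_t = 1.100000, DF = 0.919169, PV = 1.011086
  t = 3.0000: CF_t = 1.100000, DF = 0.903804, PV = 0.994184
  t = 3.5000: CF_t = 1.100000, DF = 0.888696, PV = 0.977566
  t = 4.0000: CF_t = 1.100000, DF = 0.873841, PV = 0.961225
  t = 4.5000: CF_t = 1.100000, DF = 0.859234, PV = 0.945157
  t = 5.0000: CF_t = 1.100000, DF = 0.844871, PV = 0.929358
  t = 5.5000: CF_t = 1.100000, DF = 0.830748, PV = 0.913823
  t = 6.0000: CF_t = 1.100000, DF = 0.816862, PV = 0.898548
  t = 6.5000: CF_t = 1.100000, DF = 0.803207, PV = 0.883528
  t = 7.0000: CF_t = 1.100000, DF = 0.789781, PV = 0.868759
  t = 7.5000: CF_t = 1.100000, DF = 0.776579, PV = 0.854237
  t = 8.0000: CF_t = 1.100000, DF = 0.763598, PV = 0.839958
  t = 8.5000: CF_t = 1.100000, DF = 0.750834, PV = 0.825917
  t = 9.0000: CF_t = 1.100000, DF = 0.738283, PV = 0.812111
  t = 9.5000: CF_t = 1.100000, DF = 0.725942, PV = 0.798536
  t = 10.0000: CF_t = 101.100000, DF = 0.713807, PV = 72.165911
Price P = sum_t PV_t = 89.899079


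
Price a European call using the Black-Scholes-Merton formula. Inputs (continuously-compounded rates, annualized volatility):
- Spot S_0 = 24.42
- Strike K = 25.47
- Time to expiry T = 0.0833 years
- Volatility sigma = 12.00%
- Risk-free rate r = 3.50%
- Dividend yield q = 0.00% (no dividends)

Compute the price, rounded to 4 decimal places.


d1 = (ln(S/K) + (r - q + 0.5*sigma^2) * T) / (sigma * sqrt(T)) = -1.11403428
d2 = d1 - sigma * sqrt(T) = -1.14866836
exp(-rT) = 0.99708875; exp(-qT) = 1.00000000
C = S_0 * exp(-qT) * N(d1) - K * exp(-rT) * N(d2)
N(d1) = 0.13263224; N(d2) = 0.12534638
C = 24.4200 * 1.00000000 * 0.13263224 - 25.4700 * 0.99708875 * 0.12534638 = 0.0556

Answer: Price = 0.0556


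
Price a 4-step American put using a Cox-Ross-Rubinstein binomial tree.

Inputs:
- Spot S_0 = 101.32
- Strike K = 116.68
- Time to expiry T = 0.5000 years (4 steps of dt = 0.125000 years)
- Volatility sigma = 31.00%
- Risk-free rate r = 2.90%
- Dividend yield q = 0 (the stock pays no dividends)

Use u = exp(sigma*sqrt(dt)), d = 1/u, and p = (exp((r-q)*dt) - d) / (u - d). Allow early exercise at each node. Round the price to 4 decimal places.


Answer: Price = V(0,0) = 18.5173

Derivation:
dt = T/N = 0.125000
u = exp(sigma*sqrt(dt)) = 1.115833; d = 1/u = 0.896191
p = (exp((r-q)*dt) - d) / (u - d) = 0.489161
Discount per step: exp(-r*dt) = 0.996382
Stock lattice S(k, i) with i counting down-moves:
  k=0: S(0,0) = 101.3200
  k=1: S(1,0) = 113.0562; S(1,1) = 90.8021
  k=2: S(2,0) = 126.1519; S(2,1) = 101.3200; S(2,2) = 81.3760
  k=3: S(3,0) = 140.7645; S(3,1) = 113.0562; S(3,2) = 90.8021; S(3,3) = 72.9285
  k=4: S(4,0) = 157.0698; S(4,1) = 126.1519; S(4,2) = 101.3200; S(4,3) = 81.3760; S(4,4) = 65.3579
Terminal payoffs V(N, i) = max(K - S_T, 0):
  V(4,0) = 0.000000; V(4,1) = 0.000000; V(4,2) = 15.360000; V(4,3) = 35.303973; V(4,4) = 51.322146
Backward induction: V(k, i) = exp(-r*dt) * [p * V(k+1, i) + (1-p) * V(k+1, i+1)]; then take max(V_cont, immediate exercise) for American.
  V(3,0) = exp(-r*dt) * [p*0.000000 + (1-p)*0.000000] = 0.000000; exercise = 0.000000; V(3,0) = max -> 0.000000
  V(3,1) = exp(-r*dt) * [p*0.000000 + (1-p)*15.360000] = 7.818094; exercise = 3.623762; V(3,1) = max -> 7.818094
  V(3,2) = exp(-r*dt) * [p*15.360000 + (1-p)*35.303973] = 25.455713; exercise = 25.877913; V(3,2) = max -> 25.877913
  V(3,3) = exp(-r*dt) * [p*35.303973 + (1-p)*51.322146] = 43.329325; exercise = 43.751525; V(3,3) = max -> 43.751525
  V(2,0) = exp(-r*dt) * [p*0.000000 + (1-p)*7.818094] = 3.979335; exercise = 0.000000; V(2,0) = max -> 3.979335
  V(2,1) = exp(-r*dt) * [p*7.818094 + (1-p)*25.877913] = 16.982081; exercise = 15.360000; V(2,1) = max -> 16.982081
  V(2,2) = exp(-r*dt) * [p*25.877913 + (1-p)*43.751525] = 34.881774; exercise = 35.303973; V(2,2) = max -> 35.303973
  V(1,0) = exp(-r*dt) * [p*3.979335 + (1-p)*16.982081] = 10.583210; exercise = 3.623762; V(1,0) = max -> 10.583210
  V(1,1) = exp(-r*dt) * [p*16.982081 + (1-p)*35.303973] = 26.246301; exercise = 25.877913; V(1,1) = max -> 26.246301
  V(0,0) = exp(-r*dt) * [p*10.583210 + (1-p)*26.246301] = 18.517280; exercise = 15.360000; V(0,0) = max -> 18.517280


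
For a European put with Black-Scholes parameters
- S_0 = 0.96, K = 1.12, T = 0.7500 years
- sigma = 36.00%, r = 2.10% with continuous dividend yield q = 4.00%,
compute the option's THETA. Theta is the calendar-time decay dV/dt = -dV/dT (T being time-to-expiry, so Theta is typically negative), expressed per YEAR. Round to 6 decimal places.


Answer: Theta = -0.078438

Derivation:
d1 = -0.3842608597; d2 = -0.6960300051
phi(d1) = 0.3705500568; exp(-qT) = 0.9704455335; exp(-rT) = 0.9843733826
Theta = -S*exp(-qT)*phi(d1)*sigma/(2*sqrt(T)) + r*K*exp(-rT)*N(-d2) - q*S*exp(-qT)*N(-d1)
N(-d1) = 0.6496074427; N(-d2) = 0.7567949804; sqrt(T) = 0.8660254038
Term 1 = -0.9600 * 0.9704455335 * 0.3705500568 * 0.3600 / (2 * 0.8660254038) = -0.0717515283
Term 2 = 0.0210 * 1.1200 * 0.9843733826 * 0.7567949804 = 0.0175216670
Term 3 = -0.0400 * 0.9600 * 0.9704455335 * 0.6496074427 = -0.0242076918
Theta = -0.0717515283 + (0.0175216670) + (-0.0242076918) = -0.078438


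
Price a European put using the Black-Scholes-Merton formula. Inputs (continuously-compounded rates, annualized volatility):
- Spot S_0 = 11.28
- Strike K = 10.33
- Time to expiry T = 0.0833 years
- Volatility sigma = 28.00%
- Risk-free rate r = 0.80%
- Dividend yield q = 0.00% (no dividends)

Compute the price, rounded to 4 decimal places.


d1 = (ln(S/K) + (r - q + 0.5*sigma^2) * T) / (sigma * sqrt(T)) = 1.13732779
d2 = d1 - sigma * sqrt(T) = 1.05651492
exp(-rT) = 0.99933382; exp(-qT) = 1.00000000
P = K * exp(-rT) * N(-d2) - S_0 * exp(-qT) * N(-d1)
N(-d1) = 0.12770064; N(-d2) = 0.14536651
P = 10.3300 * 0.99933382 * 0.14536651 - 11.2800 * 1.00000000 * 0.12770064 = 0.0602

Answer: Price = 0.0602


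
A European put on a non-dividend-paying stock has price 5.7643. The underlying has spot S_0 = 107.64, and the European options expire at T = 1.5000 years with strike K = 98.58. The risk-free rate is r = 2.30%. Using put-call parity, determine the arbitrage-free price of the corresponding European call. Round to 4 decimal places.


Put-call parity: C - P = S_0 * exp(-qT) - K * exp(-rT).
S_0 * exp(-qT) = 107.6400 * 1.00000000 = 107.64000000
K * exp(-rT) = 98.5800 * 0.96608834 = 95.23698853
C = P + S*exp(-qT) - K*exp(-rT)
C = 5.7643 + 107.64000000 - 95.23698853 = 18.1673

Answer: Call price = 18.1673


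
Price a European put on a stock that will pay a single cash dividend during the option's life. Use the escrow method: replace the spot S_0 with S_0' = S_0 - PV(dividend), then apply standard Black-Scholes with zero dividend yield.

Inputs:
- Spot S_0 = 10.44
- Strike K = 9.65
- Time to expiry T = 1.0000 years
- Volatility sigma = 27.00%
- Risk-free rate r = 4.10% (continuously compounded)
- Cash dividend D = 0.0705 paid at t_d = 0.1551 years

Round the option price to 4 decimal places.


PV(D) = D * exp(-r * t_d) = 0.0705 * 0.99366108 = 0.07005311
S_0' = S_0 - PV(D) = 10.4400 - 0.07005311 = 10.36994689
d1 = (ln(S_0'/K) + (r + sigma^2/2)*T) / (sigma*sqrt(T)) = 0.55334810
d2 = d1 - sigma*sqrt(T) = 0.28334810
exp(-rT) = 0.95982913
N(-d1) = 0.29001254; N(-d2) = 0.38845501
P = K * exp(-rT) * N(-d2) - S_0' * N(-d1) = 9.6500 * 0.95982913 * 0.38845501 - 10.36994689 * 0.29001254 = 0.5906

Answer: Price = 0.5906


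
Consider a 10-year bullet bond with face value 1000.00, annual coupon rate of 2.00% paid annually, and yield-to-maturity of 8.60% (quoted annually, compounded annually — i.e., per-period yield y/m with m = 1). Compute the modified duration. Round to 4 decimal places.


Answer: Modified duration = 8.1142

Derivation:
Coupon per period c = face * coupon_rate / m = 20.000000
Periods per year m = 1; per-period yield y/m = 0.086000
Number of cashflows N = 10
Cashflows (t years, CF_t, discount factor 1/(1+y/m)^(m*t), PV):
  t = 1.0000: CF_t = 20.000000, DF = 0.920810, PV = 18.416206
  t = 2.0000: CF_t = 20.000000, DF = 0.847892, PV = 16.957833
  t = 3.0000: CF_t = 20.000000, DF = 0.780747, PV = 15.614947
  t = 4.0000: CF_t = 20.000000, DF = 0.718920, PV = 14.378404
  t = 5.0000: CF_t = 20.000000, DF = 0.661989, PV = 13.239783
  t = 6.0000: CF_t = 20.000000, DF = 0.609566, PV = 12.191329
  t = 7.0000: CF_t = 20.000000, DF = 0.561295, PV = 11.225901
  t = 8.0000: CF_t = 20.000000, DF = 0.516846, PV = 10.336926
  t = 9.0000: CF_t = 20.000000, DF = 0.475917, PV = 9.518348
  t = 10.0000: CF_t = 1020.000000, DF = 0.438230, PV = 446.994232
Price P = sum_t PV_t = 568.873909
First compute Macaulay numerator sum_t t * PV_t:
  t * PV_t at t = 1.0000: 18.416206
  t * PV_t at t = 2.0000: 33.915665
  t * PV_t at t = 3.0000: 46.844842
  t * PV_t at t = 4.0000: 57.513618
  t * PV_t at t = 5.0000: 66.198915
  t * PV_t at t = 6.0000: 73.147973
  t * PV_t at t = 7.0000: 78.581309
  t * PV_t at t = 8.0000: 82.695405
  t * PV_t at t = 9.0000: 85.665130
  t * PV_t at t = 10.0000: 4469.942322
Macaulay duration D = 5012.921385 / 568.873909 = 8.812008
Modified duration = D / (1 + y/m) = 8.812008 / (1 + 0.086000) = 8.114188


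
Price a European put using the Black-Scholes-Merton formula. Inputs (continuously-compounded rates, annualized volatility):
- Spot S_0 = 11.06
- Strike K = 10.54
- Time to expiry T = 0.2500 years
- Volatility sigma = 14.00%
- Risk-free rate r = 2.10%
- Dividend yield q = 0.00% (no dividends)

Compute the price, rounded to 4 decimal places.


d1 = (ln(S/K) + (r - q + 0.5*sigma^2) * T) / (sigma * sqrt(T)) = 0.79796361
d2 = d1 - sigma * sqrt(T) = 0.72796361
exp(-rT) = 0.99476376; exp(-qT) = 1.00000000
P = K * exp(-rT) * N(-d2) - S_0 * exp(-qT) * N(-d1)
N(-d1) = 0.21244580; N(-d2) = 0.23331793
P = 10.5400 * 0.99476376 * 0.23331793 - 11.0600 * 1.00000000 * 0.21244580 = 0.0966

Answer: Price = 0.0966


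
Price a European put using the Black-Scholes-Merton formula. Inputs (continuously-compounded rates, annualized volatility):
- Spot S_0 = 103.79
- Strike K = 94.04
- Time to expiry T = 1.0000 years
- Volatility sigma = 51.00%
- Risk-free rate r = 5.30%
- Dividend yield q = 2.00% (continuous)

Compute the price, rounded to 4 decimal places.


Answer: Price = 13.5612

Derivation:
d1 = (ln(S/K) + (r - q + 0.5*sigma^2) * T) / (sigma * sqrt(T)) = 0.51313608
d2 = d1 - sigma * sqrt(T) = 0.00313608
exp(-rT) = 0.94838001; exp(-qT) = 0.98019867
P = K * exp(-rT) * N(-d2) - S_0 * exp(-qT) * N(-d1)
N(-d1) = 0.30392807; N(-d2) = 0.49874889
P = 94.0400 * 0.94838001 * 0.49874889 - 103.7900 * 0.98019867 * 0.30392807 = 13.5612


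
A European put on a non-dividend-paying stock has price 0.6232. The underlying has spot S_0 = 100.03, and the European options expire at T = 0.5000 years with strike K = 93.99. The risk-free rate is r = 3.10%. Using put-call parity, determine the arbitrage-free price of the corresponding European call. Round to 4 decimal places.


Put-call parity: C - P = S_0 * exp(-qT) - K * exp(-rT).
S_0 * exp(-qT) = 100.0300 * 1.00000000 = 100.03000000
K * exp(-rT) = 93.9900 * 0.98461951 = 92.54438744
C = P + S*exp(-qT) - K*exp(-rT)
C = 0.6232 + 100.03000000 - 92.54438744 = 8.1088

Answer: Call price = 8.1088


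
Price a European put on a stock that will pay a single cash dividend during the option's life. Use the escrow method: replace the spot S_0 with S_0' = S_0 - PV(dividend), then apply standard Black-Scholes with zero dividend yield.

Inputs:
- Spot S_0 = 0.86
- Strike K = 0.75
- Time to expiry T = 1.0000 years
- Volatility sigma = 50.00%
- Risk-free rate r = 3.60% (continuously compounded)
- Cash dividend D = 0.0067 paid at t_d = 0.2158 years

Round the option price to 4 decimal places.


Answer: Price = 0.0989

Derivation:
PV(D) = D * exp(-r * t_d) = 0.0067 * 0.99226130 = 0.00664815
S_0' = S_0 - PV(D) = 0.8600 - 0.00664815 = 0.85335185
d1 = (ln(S_0'/K) + (r + sigma^2/2)*T) / (sigma*sqrt(T)) = 0.58019748
d2 = d1 - sigma*sqrt(T) = 0.08019748
exp(-rT) = 0.96464029
N(-d1) = 0.28089073; N(-d2) = 0.46804010
P = K * exp(-rT) * N(-d2) - S_0' * N(-d1) = 0.7500 * 0.96464029 * 0.46804010 - 0.85335185 * 0.28089073 = 0.0989


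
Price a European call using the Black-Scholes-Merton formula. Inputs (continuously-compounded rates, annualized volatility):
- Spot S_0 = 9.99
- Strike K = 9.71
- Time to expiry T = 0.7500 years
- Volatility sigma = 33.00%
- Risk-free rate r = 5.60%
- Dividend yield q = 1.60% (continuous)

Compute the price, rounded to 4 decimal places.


Answer: Price = 1.3924

Derivation:
d1 = (ln(S/K) + (r - q + 0.5*sigma^2) * T) / (sigma * sqrt(T)) = 0.34734026
d2 = d1 - sigma * sqrt(T) = 0.06155187
exp(-rT) = 0.95886978; exp(-qT) = 0.98807171
C = S_0 * exp(-qT) * N(d1) - K * exp(-rT) * N(d2)
N(d1) = 0.63583214; N(d2) = 0.52454015
C = 9.9900 * 0.98807171 * 0.63583214 - 9.7100 * 0.95886978 * 0.52454015 = 1.3924


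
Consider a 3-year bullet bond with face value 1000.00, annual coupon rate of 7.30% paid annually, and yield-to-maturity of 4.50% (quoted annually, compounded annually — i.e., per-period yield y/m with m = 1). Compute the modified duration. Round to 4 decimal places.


Coupon per period c = face * coupon_rate / m = 73.000000
Periods per year m = 1; per-period yield y/m = 0.045000
Number of cashflows N = 3
Cashflows (t years, CF_t, discount factor 1/(1+y/m)^(m*t), PV):
  t = 1.0000: CF_t = 73.000000, DF = 0.956938, PV = 69.856459
  t = 2.0000: CF_t = 73.000000, DF = 0.915730, PV = 66.848286
  t = 3.0000: CF_t = 1073.000000, DF = 0.876297, PV = 940.266256
Price P = sum_t PV_t = 1076.971002
First compute Macaulay numerator sum_t t * PV_t:
  t * PV_t at t = 1.0000: 69.856459
  t * PV_t at t = 2.0000: 133.696573
  t * PV_t at t = 3.0000: 2820.798768
Macaulay duration D = 3024.351801 / 1076.971002 = 2.808202
Modified duration = D / (1 + y/m) = 2.808202 / (1 + 0.045000) = 2.687274

Answer: Modified duration = 2.6873


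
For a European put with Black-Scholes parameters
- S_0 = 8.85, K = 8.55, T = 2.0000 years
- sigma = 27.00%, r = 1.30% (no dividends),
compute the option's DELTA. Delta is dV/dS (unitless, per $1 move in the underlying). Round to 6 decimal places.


Answer: Delta = -0.363422

Derivation:
d1 = 0.3493269245; d2 = -0.0325107373
phi(d1) = 0.3753286701; exp(-qT) = 1.0000000000; exp(-rT) = 0.9743350896
N(-d1) = 0.3634219436
Delta = -exp(-qT) * N(-d1) = -1.0000000000 * 0.3634219436 = -0.363422


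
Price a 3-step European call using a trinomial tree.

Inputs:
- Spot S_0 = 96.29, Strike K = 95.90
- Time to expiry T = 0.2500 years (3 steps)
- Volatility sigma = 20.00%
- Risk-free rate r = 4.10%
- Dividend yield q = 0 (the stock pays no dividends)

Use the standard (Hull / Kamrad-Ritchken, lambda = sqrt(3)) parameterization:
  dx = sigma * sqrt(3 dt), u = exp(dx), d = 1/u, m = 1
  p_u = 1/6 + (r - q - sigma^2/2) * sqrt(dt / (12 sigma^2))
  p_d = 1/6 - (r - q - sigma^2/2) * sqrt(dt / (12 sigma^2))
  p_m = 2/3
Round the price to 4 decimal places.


Answer: Price = V(0,0) = 4.2481

Derivation:
dt = T/N = 0.083333; dx = sigma*sqrt(3*dt) = 0.100000
u = exp(dx) = 1.105171; d = 1/u = 0.904837
p_u = 0.175417, p_m = 0.666667, p_d = 0.157917
Discount per step: exp(-r*dt) = 0.996589
Stock lattice S(k, j) with j the centered position index:
  k=0: S(0,+0) = 96.2900
  k=1: S(1,-1) = 87.1268; S(1,+0) = 96.2900; S(1,+1) = 106.4169
  k=2: S(2,-2) = 78.8356; S(2,-1) = 87.1268; S(2,+0) = 96.2900; S(2,+1) = 106.4169; S(2,+2) = 117.6089
  k=3: S(3,-3) = 71.3334; S(3,-2) = 78.8356; S(3,-1) = 87.1268; S(3,+0) = 96.2900; S(3,+1) = 106.4169; S(3,+2) = 117.6089; S(3,+3) = 129.9779
Terminal payoffs V(N, j) = max(S_T - K, 0):
  V(3,-3) = 0.000000; V(3,-2) = 0.000000; V(3,-1) = 0.000000; V(3,+0) = 0.390000; V(3,+1) = 10.516908; V(3,+2) = 21.708872; V(3,+3) = 34.077905
Backward induction: V(k, j) = exp(-r*dt) * [p_u * V(k+1, j+1) + p_m * V(k+1, j) + p_d * V(k+1, j-1)]
  V(2,-2) = exp(-r*dt) * [p_u*0.000000 + p_m*0.000000 + p_d*0.000000] = 0.000000
  V(2,-1) = exp(-r*dt) * [p_u*0.390000 + p_m*0.000000 + p_d*0.000000] = 0.068179
  V(2,+0) = exp(-r*dt) * [p_u*10.516908 + p_m*0.390000 + p_d*0.000000] = 2.097662
  V(2,+1) = exp(-r*dt) * [p_u*21.708872 + p_m*10.516908 + p_d*0.390000] = 10.843844
  V(2,+2) = exp(-r*dt) * [p_u*34.077905 + p_m*21.708872 + p_d*10.516908] = 22.035791
  V(1,-1) = exp(-r*dt) * [p_u*2.097662 + p_m*0.068179 + p_d*0.000000] = 0.412007
  V(1,+0) = exp(-r*dt) * [p_u*10.843844 + p_m*2.097662 + p_d*0.068179] = 3.300104
  V(1,+1) = exp(-r*dt) * [p_u*22.035791 + p_m*10.843844 + p_d*2.097662] = 11.386958
  V(0,+0) = exp(-r*dt) * [p_u*11.386958 + p_m*3.300104 + p_d*0.412007] = 4.248055


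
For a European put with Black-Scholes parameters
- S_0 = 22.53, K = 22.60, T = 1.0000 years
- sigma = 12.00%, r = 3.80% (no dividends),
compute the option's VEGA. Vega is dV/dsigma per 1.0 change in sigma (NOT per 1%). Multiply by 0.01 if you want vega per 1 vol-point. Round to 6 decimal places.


Answer: Vega = 8.451750

Derivation:
d1 = 0.3508154014; d2 = 0.2308154014
phi(d1) = 0.3751331475; exp(-qT) = 1.0000000000; exp(-rT) = 0.9627129409
Vega = S * exp(-qT) * phi(d1) * sqrt(T) = 22.5300 * 1.0000000000 * 0.3751331475 * 1.0000000000 = 8.451750


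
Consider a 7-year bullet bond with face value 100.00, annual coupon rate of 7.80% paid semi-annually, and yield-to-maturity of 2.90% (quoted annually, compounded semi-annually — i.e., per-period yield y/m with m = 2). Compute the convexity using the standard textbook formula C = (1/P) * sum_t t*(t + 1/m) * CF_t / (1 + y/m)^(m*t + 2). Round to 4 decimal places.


Answer: Convexity = 38.8224

Derivation:
Coupon per period c = face * coupon_rate / m = 3.900000
Periods per year m = 2; per-period yield y/m = 0.014500
Number of cashflows N = 14
Cashflows (t years, CF_t, discount factor 1/(1+y/m)^(m*t), PV):
  t = 0.5000: CF_t = 3.900000, DF = 0.985707, PV = 3.844258
  t = 1.0000: CF_t = 3.900000, DF = 0.971619, PV = 3.789313
  t = 1.5000: CF_t = 3.900000, DF = 0.957732, PV = 3.735153
  t = 2.0000: CF_t = 3.900000, DF = 0.944043, PV = 3.681768
  t = 2.5000: CF_t = 3.900000, DF = 0.930550, PV = 3.629145
  t = 3.0000: CF_t = 3.900000, DF = 0.917250, PV = 3.577275
  t = 3.5000: CF_t = 3.900000, DF = 0.904140, PV = 3.526146
  t = 4.0000: CF_t = 3.900000, DF = 0.891217, PV = 3.475747
  t = 4.5000: CF_t = 3.900000, DF = 0.878479, PV = 3.426069
  t = 5.0000: CF_t = 3.900000, DF = 0.865923, PV = 3.377101
  t = 5.5000: CF_t = 3.900000, DF = 0.853547, PV = 3.328833
  t = 6.0000: CF_t = 3.900000, DF = 0.841347, PV = 3.281255
  t = 6.5000: CF_t = 3.900000, DF = 0.829322, PV = 3.234357
  t = 7.0000: CF_t = 103.900000, DF = 0.817469, PV = 84.935027
Price P = sum_t PV_t = 130.841448
Convexity numerator sum_t t*(t + 1/m) * CF_t / (1+y/m)^(m*t + 2):
  t = 0.5000: term = 1.867577
  t = 1.0000: term = 5.522652
  t = 1.5000: term = 10.887436
  t = 2.0000: term = 17.886374
  t = 2.5000: term = 26.446092
  t = 3.0000: term = 36.495347
  t = 3.5000: term = 47.964970
  t = 4.0000: term = 60.787824
  t = 4.5000: term = 74.898748
  t = 5.0000: term = 90.234514
  t = 5.5000: term = 106.733777
  t = 6.0000: term = 124.337032
  t = 6.5000: term = 142.986565
  t = 7.0000: term = 4332.534494
Convexity = (1/P) * sum = 5079.583402 / 130.841448 = 38.822433


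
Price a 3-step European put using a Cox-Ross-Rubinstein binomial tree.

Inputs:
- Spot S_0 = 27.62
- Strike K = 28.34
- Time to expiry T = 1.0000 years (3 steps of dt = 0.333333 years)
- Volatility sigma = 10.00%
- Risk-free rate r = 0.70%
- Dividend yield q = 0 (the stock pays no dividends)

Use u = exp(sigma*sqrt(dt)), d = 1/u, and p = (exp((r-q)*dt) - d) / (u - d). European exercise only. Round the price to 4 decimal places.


Answer: Price = V(0,0) = 1.4480

Derivation:
dt = T/N = 0.333333
u = exp(sigma*sqrt(dt)) = 1.059434; d = 1/u = 0.943900
p = (exp((r-q)*dt) - d) / (u - d) = 0.505790
Discount per step: exp(-r*dt) = 0.997669
Stock lattice S(k, i) with i counting down-moves:
  k=0: S(0,0) = 27.6200
  k=1: S(1,0) = 29.2616; S(1,1) = 26.0705
  k=2: S(2,0) = 31.0007; S(2,1) = 27.6200; S(2,2) = 24.6080
  k=3: S(3,0) = 32.8432; S(3,1) = 29.2616; S(3,2) = 26.0705; S(3,3) = 23.2275
Terminal payoffs V(N, i) = max(K - S_T, 0):
  V(3,0) = 0.000000; V(3,1) = 0.000000; V(3,2) = 2.269481; V(3,3) = 5.112543
Backward induction: V(k, i) = exp(-r*dt) * [p * V(k+1, i) + (1-p) * V(k+1, i+1)].
  V(2,0) = exp(-r*dt) * [p*0.000000 + (1-p)*0.000000] = 0.000000
  V(2,1) = exp(-r*dt) * [p*0.000000 + (1-p)*2.269481] = 1.118987
  V(2,2) = exp(-r*dt) * [p*2.269481 + (1-p)*5.112543] = 3.665987
  V(1,0) = exp(-r*dt) * [p*0.000000 + (1-p)*1.118987] = 0.551726
  V(1,1) = exp(-r*dt) * [p*1.118987 + (1-p)*3.665987] = 2.372199
  V(0,0) = exp(-r*dt) * [p*0.551726 + (1-p)*2.372199] = 1.448039
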